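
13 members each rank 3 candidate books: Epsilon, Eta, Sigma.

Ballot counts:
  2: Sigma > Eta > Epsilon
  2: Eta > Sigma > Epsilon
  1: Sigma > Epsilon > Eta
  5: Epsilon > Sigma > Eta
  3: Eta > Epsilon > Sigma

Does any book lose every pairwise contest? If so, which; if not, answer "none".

Head-to-head results (13 members):
Epsilon vs Eta: Eta wins 7–6.
Epsilon vs Sigma: Epsilon preferred on 5+3 = 8 ballots; Epsilon wins 8–5.
Eta–Sigma: Sigma 8–5.
Each book has at least one pairwise win (Epsilon beats Sigma; Eta beats Epsilon; Sigma beats Eta) — no Condorcet loser.

none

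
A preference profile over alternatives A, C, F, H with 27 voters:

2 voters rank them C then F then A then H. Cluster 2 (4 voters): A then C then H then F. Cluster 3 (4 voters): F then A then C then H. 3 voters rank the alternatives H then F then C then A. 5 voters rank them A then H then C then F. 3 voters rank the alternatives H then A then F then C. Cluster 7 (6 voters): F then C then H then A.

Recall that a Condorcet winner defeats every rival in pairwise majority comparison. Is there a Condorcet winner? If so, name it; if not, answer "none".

Pairwise majorities:
A vs C: A, 16–11.
A–F: F 15–12.
A vs H: A, 15–12.
C–F: F 16–11.
C–H: C 16–11.
F vs H: H, 15–12.
Every alternative loses at least once (A loses to F; C loses to A; F loses to H; H loses to A). The majority relation contains the cycle A beats H beats F beats A, so there is no Condorcet winner.

none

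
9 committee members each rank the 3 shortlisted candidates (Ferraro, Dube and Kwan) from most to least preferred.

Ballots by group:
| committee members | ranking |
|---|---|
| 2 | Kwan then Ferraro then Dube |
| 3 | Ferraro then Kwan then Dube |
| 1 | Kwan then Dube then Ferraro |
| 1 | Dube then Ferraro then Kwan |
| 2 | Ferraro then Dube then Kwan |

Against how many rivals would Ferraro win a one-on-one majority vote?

Ferraro against each rival (9 committee members):
Ferraro vs Dube: Ferraro, 7–2.
Ferraro–Kwan: Ferraro 6–3.
Ferraro beats Dube, Kwan — 2 pairwise wins.

2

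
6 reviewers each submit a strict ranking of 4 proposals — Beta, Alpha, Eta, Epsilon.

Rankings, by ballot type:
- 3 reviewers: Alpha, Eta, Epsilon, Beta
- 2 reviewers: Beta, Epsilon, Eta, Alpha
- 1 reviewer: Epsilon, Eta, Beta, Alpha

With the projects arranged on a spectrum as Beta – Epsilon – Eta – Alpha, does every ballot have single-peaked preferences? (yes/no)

Axis positions: Beta=1, Epsilon=2, Eta=3, Alpha=4.
Ballot type 1 (peak Alpha at position 4): ranking walks positions 4-3-2-1, expanding outward from the peak — single-peaked.
Ballot type 2 (peak Beta at position 1): ranking walks positions 1-2-3-4, expanding outward from the peak — single-peaked.
Ballot type 3 (peak Epsilon at position 2): ranking walks positions 2-3-1-4, expanding outward from the peak — single-peaked.
Every ranking is single-peaked on this axis.

yes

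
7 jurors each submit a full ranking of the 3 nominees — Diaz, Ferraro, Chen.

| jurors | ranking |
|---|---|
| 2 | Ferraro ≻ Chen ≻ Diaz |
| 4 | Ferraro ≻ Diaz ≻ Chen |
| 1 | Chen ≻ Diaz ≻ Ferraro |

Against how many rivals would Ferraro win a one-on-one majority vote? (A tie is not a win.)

Ferraro against each rival (7 jurors):
Ferraro vs Diaz: 6 to 1, Ferraro.
Ferraro vs Chen: 6 to 1, Ferraro.
Ferraro beats Diaz, Chen — 2 pairwise wins.

2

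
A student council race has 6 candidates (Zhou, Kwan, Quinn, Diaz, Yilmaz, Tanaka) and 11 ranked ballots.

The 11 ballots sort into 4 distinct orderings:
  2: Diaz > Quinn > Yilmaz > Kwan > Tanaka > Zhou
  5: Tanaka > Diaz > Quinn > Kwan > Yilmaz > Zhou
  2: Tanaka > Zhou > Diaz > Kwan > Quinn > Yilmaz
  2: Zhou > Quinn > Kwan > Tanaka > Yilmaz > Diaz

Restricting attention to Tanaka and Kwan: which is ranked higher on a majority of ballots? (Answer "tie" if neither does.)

Tanaka

Ballots ranking Tanaka above Kwan: 5 + 2 = 7.
Ballots ranking Kwan above Tanaka: 11 − 7 = 4.
Tanaka wins the head-to-head 7–4.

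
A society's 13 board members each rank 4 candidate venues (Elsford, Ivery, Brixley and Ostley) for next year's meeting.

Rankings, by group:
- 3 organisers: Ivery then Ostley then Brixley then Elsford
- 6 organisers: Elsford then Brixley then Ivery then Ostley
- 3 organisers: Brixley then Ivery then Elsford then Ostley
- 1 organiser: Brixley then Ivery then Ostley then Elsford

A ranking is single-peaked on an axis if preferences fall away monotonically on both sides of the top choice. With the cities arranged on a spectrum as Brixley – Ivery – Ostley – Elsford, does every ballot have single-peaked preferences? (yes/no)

no

Axis positions: Brixley=1, Ivery=2, Ostley=3, Elsford=4.
Group 1 (peak Ivery at position 2): ranking walks positions 2-3-1-4, expanding outward from the peak — single-peaked.
Group 2: ranking walks positions 4-1-2-3; Brixley is ranked above Ostley even though Ostley lies between Brixley and the peak Elsford on the axis — preferences dip and rise again. Not single-peaked.
Group 3: ranking walks positions 1-2-4-3; Elsford is ranked above Ostley even though Ostley lies between Elsford and the peak Brixley on the axis — preferences dip and rise again. Not single-peaked.
Group 4 (peak Brixley at position 1): ranking walks positions 1-2-3-4, expanding outward from the peak — single-peaked.
Group 2 violates single-peakedness, so the profile is not single-peaked on this axis.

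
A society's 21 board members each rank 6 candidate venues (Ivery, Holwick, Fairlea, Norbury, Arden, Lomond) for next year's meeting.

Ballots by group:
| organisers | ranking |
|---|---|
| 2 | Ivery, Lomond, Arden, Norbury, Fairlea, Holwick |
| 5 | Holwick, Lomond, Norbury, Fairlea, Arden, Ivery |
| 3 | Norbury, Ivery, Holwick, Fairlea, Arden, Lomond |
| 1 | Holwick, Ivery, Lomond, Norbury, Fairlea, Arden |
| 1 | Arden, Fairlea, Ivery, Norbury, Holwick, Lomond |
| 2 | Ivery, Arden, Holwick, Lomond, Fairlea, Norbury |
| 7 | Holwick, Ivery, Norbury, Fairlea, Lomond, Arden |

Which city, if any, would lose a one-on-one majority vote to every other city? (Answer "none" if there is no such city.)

Pairwise majorities:
Ivery–Holwick: Holwick 13–8.
Ivery vs Fairlea: 15 to 6, Ivery.
Ivery vs Norbury: Ivery is ranked higher on 2+1+1+2+7 = 13 ballots, Norbury on 8. Ivery wins 13–8.
Ivery vs Arden: Ivery is ranked higher on 2+3+1+2+7 = 15 ballots, Arden on 6. Ivery wins 15–6.
Ivery–Lomond: Ivery 16–5.
Holwick vs Fairlea: Holwick preferred on 5+3+1+2+7 = 18 ballots; Holwick wins 18–3.
Holwick vs Norbury: Holwick preferred on 5+1+2+7 = 15 ballots; Holwick wins 15–6.
Holwick vs Arden: Holwick is ranked higher on 5+3+1+7 = 16 ballots, Arden on 5. Holwick wins 16–5.
Holwick vs Lomond: Holwick preferred on 5+3+1+1+2+7 = 19 ballots; Holwick wins 19–2.
Fairlea vs Norbury: Fairlea is ranked higher on 1+2 = 3 ballots, Norbury on 18. Norbury wins 18–3.
Fairlea vs Arden: Fairlea preferred on 5+3+1+7 = 16 ballots; Fairlea wins 16–5.
Fairlea–Lomond: Fairlea 11–10.
Norbury vs Arden: Norbury is ranked higher on 5+3+1+7 = 16 ballots, Arden on 5. Norbury wins 16–5.
Norbury vs Lomond: 3+1+7 = 11 for Norbury, 10 for Lomond — Norbury by 11–10.
Arden–Lomond: Lomond 15–6.
Only Arden has no wins; Arden is the Condorcet loser.

Arden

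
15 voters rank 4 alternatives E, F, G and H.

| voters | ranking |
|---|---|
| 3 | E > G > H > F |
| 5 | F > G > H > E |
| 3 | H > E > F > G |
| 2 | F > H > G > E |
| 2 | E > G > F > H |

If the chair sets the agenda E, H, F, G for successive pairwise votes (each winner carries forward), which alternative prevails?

F

Round 1: E vs H — 5–10, H advances.
Round 2: H vs F — 6–9, F advances.
Round 3: F vs G — 10–5, F advances.
F survives the agenda.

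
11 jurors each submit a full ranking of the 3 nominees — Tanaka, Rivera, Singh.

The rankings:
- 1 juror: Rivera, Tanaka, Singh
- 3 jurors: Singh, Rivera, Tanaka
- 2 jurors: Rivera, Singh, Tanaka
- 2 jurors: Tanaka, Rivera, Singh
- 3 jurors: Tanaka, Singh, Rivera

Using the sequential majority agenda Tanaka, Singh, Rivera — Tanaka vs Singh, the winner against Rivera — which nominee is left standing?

Rivera

Round 1: Tanaka vs Singh — 6–5, Tanaka advances.
Round 2: Tanaka vs Rivera — 5–6, Rivera advances.
Rivera survives the agenda.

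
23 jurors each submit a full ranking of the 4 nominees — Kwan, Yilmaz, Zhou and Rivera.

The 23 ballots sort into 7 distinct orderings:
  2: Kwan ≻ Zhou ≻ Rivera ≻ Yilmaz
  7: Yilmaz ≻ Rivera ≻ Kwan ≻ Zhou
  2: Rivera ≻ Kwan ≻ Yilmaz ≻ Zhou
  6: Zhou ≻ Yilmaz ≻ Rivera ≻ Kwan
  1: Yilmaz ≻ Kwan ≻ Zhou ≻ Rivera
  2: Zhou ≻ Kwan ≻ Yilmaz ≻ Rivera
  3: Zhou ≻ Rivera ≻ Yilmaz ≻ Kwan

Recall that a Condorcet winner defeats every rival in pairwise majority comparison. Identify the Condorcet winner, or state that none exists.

Pairwise majorities:
Kwan vs Yilmaz: 2+2+2 = 6 for Kwan, 17 for Yilmaz — Yilmaz by 17–6.
Kwan vs Zhou: 12 to 11, Kwan.
Kwan vs Rivera: Kwan preferred on 2+1+2 = 5 ballots; Rivera wins 18–5.
Yilmaz vs Zhou: Yilmaz preferred on 7+2+1 = 10 ballots; Zhou wins 13–10.
Yilmaz vs Rivera: 16 to 7, Yilmaz.
Zhou vs Rivera: Zhou preferred on 2+6+1+2+3 = 14 ballots; Zhou wins 14–9.
Each nominee drops at least one matchup (Kwan loses to Yilmaz; Yilmaz loses to Zhou; Zhou loses to Kwan; Rivera loses to Yilmaz); the cycle Kwan beats Zhou beats Yilmaz beats Kwan rules out a Condorcet winner.

none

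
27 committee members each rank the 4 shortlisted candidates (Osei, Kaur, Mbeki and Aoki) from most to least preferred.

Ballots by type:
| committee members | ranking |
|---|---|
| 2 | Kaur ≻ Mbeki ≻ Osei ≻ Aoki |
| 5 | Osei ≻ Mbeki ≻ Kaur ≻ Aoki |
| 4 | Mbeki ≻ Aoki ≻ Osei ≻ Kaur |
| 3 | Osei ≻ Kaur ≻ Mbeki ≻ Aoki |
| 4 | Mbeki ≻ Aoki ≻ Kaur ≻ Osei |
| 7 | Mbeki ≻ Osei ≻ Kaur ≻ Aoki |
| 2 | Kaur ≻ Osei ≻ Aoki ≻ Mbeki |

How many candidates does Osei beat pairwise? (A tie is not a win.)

Osei against each rival (27 committee members):
Osei vs Kaur: Osei wins 19–8.
Osei vs Mbeki: Mbeki, 17–10.
Osei vs Aoki: Osei, 19–8.
Osei beats Kaur, Aoki; loses to Mbeki — 2 pairwise wins.

2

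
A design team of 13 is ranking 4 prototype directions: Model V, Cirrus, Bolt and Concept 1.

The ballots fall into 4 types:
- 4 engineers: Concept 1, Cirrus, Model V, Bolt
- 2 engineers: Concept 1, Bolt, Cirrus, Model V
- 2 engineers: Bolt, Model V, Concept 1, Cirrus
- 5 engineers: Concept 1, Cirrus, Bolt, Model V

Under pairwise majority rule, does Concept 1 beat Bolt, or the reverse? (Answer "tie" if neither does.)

Concept 1

Ballots ranking Concept 1 above Bolt: 4 + 2 + 5 = 11.
Ballots ranking Bolt above Concept 1: 13 − 11 = 2.
Concept 1 wins the head-to-head 11–2.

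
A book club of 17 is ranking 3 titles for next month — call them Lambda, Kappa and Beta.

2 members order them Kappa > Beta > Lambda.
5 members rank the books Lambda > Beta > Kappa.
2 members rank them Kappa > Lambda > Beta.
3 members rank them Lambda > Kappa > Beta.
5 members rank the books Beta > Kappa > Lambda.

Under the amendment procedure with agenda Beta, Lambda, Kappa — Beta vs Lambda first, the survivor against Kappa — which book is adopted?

Kappa

Round 1: Beta vs Lambda — 7–10, Lambda advances.
Round 2: Lambda vs Kappa — 8–9, Kappa advances.
Kappa survives the agenda.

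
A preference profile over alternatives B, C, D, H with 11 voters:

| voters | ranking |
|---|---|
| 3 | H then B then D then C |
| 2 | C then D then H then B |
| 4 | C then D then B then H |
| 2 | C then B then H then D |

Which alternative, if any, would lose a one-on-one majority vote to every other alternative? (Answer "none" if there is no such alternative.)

Pairwise majorities:
B vs C: 3 to 8, C.
B vs D: 5 to 6, D.
B vs H: B, 6–5.
C vs D: C is ranked higher on 2+4+2 = 8 ballots, D on 3. C wins 8–3.
C vs H: 2+4+2 = 8 for C, 3 for H — C by 8–3.
D–H: D 6–5.
H is beaten in every head-to-head and is the Condorcet loser.

H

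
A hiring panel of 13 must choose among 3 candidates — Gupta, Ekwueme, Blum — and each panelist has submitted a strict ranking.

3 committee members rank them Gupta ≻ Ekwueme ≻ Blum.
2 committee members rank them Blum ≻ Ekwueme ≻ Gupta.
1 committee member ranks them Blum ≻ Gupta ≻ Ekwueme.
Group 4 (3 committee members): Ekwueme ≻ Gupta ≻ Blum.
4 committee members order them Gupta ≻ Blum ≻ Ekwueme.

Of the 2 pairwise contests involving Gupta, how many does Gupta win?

Gupta against each rival (13 committee members):
Gupta vs Ekwueme: 8 to 5, Gupta.
Gupta vs Blum: Gupta is ranked higher on 3+3+4 = 10 ballots, Blum on 3. Gupta wins 10–3.
Gupta beats Ekwueme, Blum — 2 pairwise wins.

2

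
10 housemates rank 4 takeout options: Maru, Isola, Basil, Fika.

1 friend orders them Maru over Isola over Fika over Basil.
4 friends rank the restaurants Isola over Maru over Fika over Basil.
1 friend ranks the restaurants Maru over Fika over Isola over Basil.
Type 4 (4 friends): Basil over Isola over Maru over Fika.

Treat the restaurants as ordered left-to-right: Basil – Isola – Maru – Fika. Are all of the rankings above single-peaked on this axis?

Axis positions: Basil=1, Isola=2, Maru=3, Fika=4.
Type 1 (peak Maru at position 3): ranking walks positions 3-2-4-1, expanding outward from the peak — single-peaked.
Type 2 (peak Isola at position 2): ranking walks positions 2-3-4-1, expanding outward from the peak — single-peaked.
Type 3 (peak Maru at position 3): ranking walks positions 3-4-2-1, expanding outward from the peak — single-peaked.
Type 4 (peak Basil at position 1): ranking walks positions 1-2-3-4, expanding outward from the peak — single-peaked.
Every ranking is single-peaked on this axis.

yes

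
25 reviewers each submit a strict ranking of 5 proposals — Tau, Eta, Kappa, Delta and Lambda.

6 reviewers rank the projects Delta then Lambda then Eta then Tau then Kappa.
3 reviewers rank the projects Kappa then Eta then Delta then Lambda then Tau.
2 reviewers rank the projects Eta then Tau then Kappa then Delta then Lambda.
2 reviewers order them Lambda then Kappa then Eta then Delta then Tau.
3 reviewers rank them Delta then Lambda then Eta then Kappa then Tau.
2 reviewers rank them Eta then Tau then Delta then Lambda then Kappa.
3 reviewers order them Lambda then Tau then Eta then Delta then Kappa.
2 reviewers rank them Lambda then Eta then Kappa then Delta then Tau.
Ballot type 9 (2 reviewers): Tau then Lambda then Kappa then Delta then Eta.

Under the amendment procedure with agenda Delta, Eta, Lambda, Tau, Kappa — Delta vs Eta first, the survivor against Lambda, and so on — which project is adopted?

Lambda

Round 1: Delta vs Eta — 11–14, Eta advances.
Round 2: Eta vs Lambda — 7–18, Lambda advances.
Round 3: Lambda vs Tau — 19–6, Lambda advances.
Round 4: Lambda vs Kappa — 20–5, Lambda advances.
The agenda winner is Lambda.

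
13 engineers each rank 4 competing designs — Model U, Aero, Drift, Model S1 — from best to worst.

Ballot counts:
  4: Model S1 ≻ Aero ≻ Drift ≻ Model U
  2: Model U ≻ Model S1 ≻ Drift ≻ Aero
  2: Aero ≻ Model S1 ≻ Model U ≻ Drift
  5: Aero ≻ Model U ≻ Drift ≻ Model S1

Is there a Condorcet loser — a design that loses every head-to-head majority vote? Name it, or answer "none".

Drift

Head-to-head results (13 engineers):
Model U–Aero: Aero 11–2.
Model U–Drift: Model U 9–4.
Model U vs Model S1: 2+5 = 7 for Model U, 6 for Model S1 — Model U by 7–6.
Aero vs Drift: Aero is ranked higher on 4+2+5 = 11 ballots, Drift on 2. Aero wins 11–2.
Aero vs Model S1: Aero, 7–6.
Drift vs Model S1: Model S1 wins 8–5.
Drift is beaten in every head-to-head and is the Condorcet loser.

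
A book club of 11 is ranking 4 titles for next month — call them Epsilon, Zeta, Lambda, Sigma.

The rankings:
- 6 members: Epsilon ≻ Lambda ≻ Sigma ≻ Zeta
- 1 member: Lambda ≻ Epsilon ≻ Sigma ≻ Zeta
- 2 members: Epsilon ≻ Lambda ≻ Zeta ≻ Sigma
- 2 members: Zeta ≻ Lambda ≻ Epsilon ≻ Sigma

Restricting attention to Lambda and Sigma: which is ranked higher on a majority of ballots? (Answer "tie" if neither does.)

Lambda

Ballots ranking Lambda above Sigma: 6 + 1 + 2 + 2 = 11.
Ballots ranking Sigma above Lambda: 11 − 11 = 0.
Lambda wins the head-to-head 11–0.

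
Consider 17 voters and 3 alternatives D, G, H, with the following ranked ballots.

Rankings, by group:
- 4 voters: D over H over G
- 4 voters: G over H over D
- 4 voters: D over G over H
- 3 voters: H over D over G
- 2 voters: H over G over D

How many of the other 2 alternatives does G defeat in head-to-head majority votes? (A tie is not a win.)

G against each rival (17 voters):
G vs D: 4+2 = 6 for G, 11 for D — D by 11–6.
G vs H: 4+4 = 8 for G, 9 for H — H by 9–8.
G beats no one; loses to D, H — 0 pairwise wins.

0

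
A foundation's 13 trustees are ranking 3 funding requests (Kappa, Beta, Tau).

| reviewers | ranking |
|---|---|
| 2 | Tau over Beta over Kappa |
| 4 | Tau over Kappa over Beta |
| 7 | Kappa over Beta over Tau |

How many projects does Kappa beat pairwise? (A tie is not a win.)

2

Kappa against each rival (13 reviewers):
Kappa vs Beta: Kappa preferred on 4+7 = 11 ballots; Kappa wins 11–2.
Kappa vs Tau: 7 to 6, Kappa.
Kappa beats Beta, Tau — 2 pairwise wins.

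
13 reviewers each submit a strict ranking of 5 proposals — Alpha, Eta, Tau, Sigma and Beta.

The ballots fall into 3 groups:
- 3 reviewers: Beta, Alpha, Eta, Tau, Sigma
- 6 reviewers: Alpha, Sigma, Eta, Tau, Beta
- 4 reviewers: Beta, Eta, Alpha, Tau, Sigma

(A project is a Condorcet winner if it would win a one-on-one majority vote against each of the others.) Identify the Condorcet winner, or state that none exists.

Check each pair by majority over 13 ballots:
Alpha–Eta: Alpha 9–4.
Alpha vs Tau: 3+6+4 = 13 for Alpha, 0 for Tau — Alpha by 13–0.
Alpha vs Sigma: Alpha preferred on 3+6+4 = 13 ballots; Alpha wins 13–0.
Alpha vs Beta: 6 to 7, Beta.
Eta vs Tau: Eta is ranked higher on 3+6+4 = 13 ballots, Tau on 0. Eta wins 13–0.
Eta vs Sigma: Eta preferred on 3+4 = 7 ballots; Eta wins 7–6.
Eta vs Beta: 6 to 7, Beta.
Tau vs Sigma: 7 to 6, Tau.
Tau vs Beta: Tau is ranked higher on 6 ballots, Beta on 7. Beta wins 7–6.
Sigma vs Beta: Beta wins 7–6.
Beta wins every pairwise contest, so Beta is the Condorcet winner.

Beta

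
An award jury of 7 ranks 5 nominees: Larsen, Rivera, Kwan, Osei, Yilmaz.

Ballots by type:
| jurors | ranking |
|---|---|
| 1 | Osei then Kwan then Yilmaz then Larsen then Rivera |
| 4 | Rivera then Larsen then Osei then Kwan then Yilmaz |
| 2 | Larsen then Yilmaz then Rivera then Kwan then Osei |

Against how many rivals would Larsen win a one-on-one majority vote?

Larsen against each rival (7 jurors):
Larsen vs Rivera: 3 to 4, Rivera.
Larsen vs Kwan: Larsen, 6–1.
Larsen vs Osei: Larsen wins 6–1.
Larsen–Yilmaz: Larsen 6–1.
Larsen beats Kwan, Osei, Yilmaz; loses to Rivera — 3 pairwise wins.

3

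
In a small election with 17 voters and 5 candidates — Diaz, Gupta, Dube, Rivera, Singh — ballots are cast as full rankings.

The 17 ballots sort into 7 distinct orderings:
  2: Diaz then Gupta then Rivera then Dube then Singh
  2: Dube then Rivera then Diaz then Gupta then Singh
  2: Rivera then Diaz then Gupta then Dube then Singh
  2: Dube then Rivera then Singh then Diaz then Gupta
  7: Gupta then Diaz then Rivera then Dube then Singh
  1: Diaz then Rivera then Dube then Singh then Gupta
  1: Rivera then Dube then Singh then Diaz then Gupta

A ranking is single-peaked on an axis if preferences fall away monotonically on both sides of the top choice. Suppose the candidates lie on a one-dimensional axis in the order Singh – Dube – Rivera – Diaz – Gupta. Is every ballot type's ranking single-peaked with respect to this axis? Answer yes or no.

yes

Axis positions: Singh=1, Dube=2, Rivera=3, Diaz=4, Gupta=5.
Ballot type 1 (peak Diaz at position 4): ranking walks positions 4-5-3-2-1, expanding outward from the peak — single-peaked.
Ballot type 2 (peak Dube at position 2): ranking walks positions 2-3-4-5-1, expanding outward from the peak — single-peaked.
Ballot type 3 (peak Rivera at position 3): ranking walks positions 3-4-5-2-1, expanding outward from the peak — single-peaked.
Ballot type 4 (peak Dube at position 2): ranking walks positions 2-3-1-4-5, expanding outward from the peak — single-peaked.
Ballot type 5 (peak Gupta at position 5): ranking walks positions 5-4-3-2-1, expanding outward from the peak — single-peaked.
Ballot type 6 (peak Diaz at position 4): ranking walks positions 4-3-2-1-5, expanding outward from the peak — single-peaked.
Ballot type 7 (peak Rivera at position 3): ranking walks positions 3-2-1-4-5, expanding outward from the peak — single-peaked.
Every ranking is single-peaked on this axis.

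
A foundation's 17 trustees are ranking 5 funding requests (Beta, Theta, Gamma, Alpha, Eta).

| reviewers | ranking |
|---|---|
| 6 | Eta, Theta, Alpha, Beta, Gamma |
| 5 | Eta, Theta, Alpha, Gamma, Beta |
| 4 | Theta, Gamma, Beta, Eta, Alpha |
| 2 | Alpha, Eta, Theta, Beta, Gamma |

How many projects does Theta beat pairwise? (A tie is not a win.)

3

Theta against each rival (17 reviewers):
Theta vs Beta: Theta is ranked higher on 6+5+4+2 = 17 ballots, Beta on 0. Theta wins 17–0.
Theta vs Gamma: 6+5+4+2 = 17 for Theta, 0 for Gamma — Theta by 17–0.
Theta vs Alpha: Theta preferred on 6+5+4 = 15 ballots; Theta wins 15–2.
Theta vs Eta: 4 to 13, Eta.
Theta beats Beta, Gamma, Alpha; loses to Eta — 3 pairwise wins.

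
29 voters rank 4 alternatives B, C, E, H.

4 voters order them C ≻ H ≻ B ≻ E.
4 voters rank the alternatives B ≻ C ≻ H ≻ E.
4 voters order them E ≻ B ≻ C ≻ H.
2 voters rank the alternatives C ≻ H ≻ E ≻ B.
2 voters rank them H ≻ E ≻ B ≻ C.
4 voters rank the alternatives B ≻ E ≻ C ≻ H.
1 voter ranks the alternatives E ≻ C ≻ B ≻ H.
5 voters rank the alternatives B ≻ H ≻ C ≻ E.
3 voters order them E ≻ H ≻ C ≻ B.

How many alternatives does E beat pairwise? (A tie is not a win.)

E against each rival (29 voters):
E vs B: 12 to 17, B.
E vs C: 4+2+4+1+3 = 14 for E, 15 for C — C by 15–14.
E vs H: E preferred on 4+4+1+3 = 12 ballots; H wins 17–12.
E beats no one; loses to B, C, H — 0 pairwise wins.

0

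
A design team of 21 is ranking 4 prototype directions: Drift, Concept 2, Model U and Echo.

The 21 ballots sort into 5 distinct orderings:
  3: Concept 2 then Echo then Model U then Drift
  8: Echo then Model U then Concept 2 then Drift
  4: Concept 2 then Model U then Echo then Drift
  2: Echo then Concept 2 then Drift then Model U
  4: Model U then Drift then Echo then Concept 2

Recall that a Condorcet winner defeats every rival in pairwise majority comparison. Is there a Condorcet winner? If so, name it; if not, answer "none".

Echo

Pairwise majorities:
Drift vs Concept 2: Concept 2, 17–4.
Drift vs Model U: 2 for Drift, 19 for Model U — Model U by 19–2.
Drift vs Echo: Echo wins 17–4.
Concept 2 vs Model U: 9 to 12, Model U.
Concept 2 vs Echo: 7 to 14, Echo.
Model U vs Echo: Model U is ranked higher on 4+4 = 8 ballots, Echo on 13. Echo wins 13–8.
Only Echo has no losses; Echo is the Condorcet winner.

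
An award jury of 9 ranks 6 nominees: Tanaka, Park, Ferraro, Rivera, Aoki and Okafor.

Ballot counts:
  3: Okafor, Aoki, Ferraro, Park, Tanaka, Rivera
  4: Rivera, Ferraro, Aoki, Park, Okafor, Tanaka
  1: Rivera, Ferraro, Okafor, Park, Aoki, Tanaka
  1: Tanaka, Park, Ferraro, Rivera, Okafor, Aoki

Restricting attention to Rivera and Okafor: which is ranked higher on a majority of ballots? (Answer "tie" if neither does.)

Ballots ranking Rivera above Okafor: 4 + 1 + 1 = 6.
Ballots ranking Okafor above Rivera: 9 − 6 = 3.
Rivera wins the head-to-head 6–3.

Rivera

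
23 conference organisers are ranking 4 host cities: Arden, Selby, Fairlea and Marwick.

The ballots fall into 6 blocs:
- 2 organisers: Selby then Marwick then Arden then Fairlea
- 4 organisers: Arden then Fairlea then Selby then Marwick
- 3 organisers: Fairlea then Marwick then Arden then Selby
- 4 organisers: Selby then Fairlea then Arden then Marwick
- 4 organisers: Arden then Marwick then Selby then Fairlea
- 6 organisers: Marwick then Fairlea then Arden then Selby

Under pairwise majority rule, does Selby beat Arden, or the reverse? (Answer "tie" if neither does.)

Ballots ranking Selby above Arden: 2 + 4 = 6.
Ballots ranking Arden above Selby: 23 − 6 = 17.
Arden wins the head-to-head 17–6.

Arden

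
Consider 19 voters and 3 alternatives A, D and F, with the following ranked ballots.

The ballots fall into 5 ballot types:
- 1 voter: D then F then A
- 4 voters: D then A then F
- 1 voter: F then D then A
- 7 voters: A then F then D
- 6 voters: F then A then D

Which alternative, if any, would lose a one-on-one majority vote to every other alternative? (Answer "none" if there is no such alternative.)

D

Head-to-head results (19 voters):
A vs D: 7+6 = 13 for A, 6 for D — A by 13–6.
A vs F: 11 to 8, A.
D vs F: F, 14–5.
D loses to every other alternative — it is the Condorcet loser.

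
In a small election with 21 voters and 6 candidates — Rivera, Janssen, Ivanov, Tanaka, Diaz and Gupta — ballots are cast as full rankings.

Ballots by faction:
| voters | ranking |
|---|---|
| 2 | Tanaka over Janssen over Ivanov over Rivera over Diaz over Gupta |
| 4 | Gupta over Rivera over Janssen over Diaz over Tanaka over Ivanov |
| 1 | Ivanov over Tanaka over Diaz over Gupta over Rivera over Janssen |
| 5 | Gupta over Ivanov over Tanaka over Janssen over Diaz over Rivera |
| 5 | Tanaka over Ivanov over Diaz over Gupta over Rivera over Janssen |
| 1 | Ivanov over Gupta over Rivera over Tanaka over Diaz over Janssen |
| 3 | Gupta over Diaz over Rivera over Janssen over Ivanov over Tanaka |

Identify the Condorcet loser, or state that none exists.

none

Head-to-head results (21 voters):
Rivera vs Janssen: Rivera wins 14–7.
Rivera vs Ivanov: Ivanov wins 14–7.
Rivera vs Tanaka: Tanaka, 13–8.
Rivera vs Diaz: Diaz, 14–7.
Rivera vs Gupta: Rivera is ranked higher on 2 ballots, Gupta on 19. Gupta wins 19–2.
Janssen vs Ivanov: 9 to 12, Ivanov.
Janssen vs Tanaka: 7 to 14, Tanaka.
Janssen vs Diaz: Janssen wins 11–10.
Janssen vs Gupta: Gupta, 19–2.
Ivanov vs Tanaka: 10 to 11, Tanaka.
Ivanov vs Diaz: Ivanov preferred on 2+1+5+5+1 = 14 ballots; Ivanov wins 14–7.
Ivanov vs Gupta: Gupta, 12–9.
Tanaka vs Diaz: Tanaka wins 14–7.
Tanaka vs Gupta: Gupta wins 13–8.
Diaz vs Gupta: Gupta, 13–8.
Every candidate wins at least one matchup (Rivera beats Janssen; Janssen beats Diaz; Ivanov beats Rivera; Tanaka beats Rivera; Diaz beats Rivera; Gupta beats Rivera), so there is no Condorcet loser.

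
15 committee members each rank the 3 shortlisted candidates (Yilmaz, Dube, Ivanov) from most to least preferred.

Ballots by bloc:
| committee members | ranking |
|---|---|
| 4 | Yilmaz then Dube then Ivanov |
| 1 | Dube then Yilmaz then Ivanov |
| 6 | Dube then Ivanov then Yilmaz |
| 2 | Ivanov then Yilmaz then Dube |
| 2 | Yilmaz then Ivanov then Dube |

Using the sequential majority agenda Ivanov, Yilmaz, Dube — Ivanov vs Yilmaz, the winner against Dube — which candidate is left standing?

Round 1: Ivanov vs Yilmaz — 8–7, Ivanov advances.
Round 2: Ivanov vs Dube — 4–11, Dube advances.
The agenda winner is Dube.

Dube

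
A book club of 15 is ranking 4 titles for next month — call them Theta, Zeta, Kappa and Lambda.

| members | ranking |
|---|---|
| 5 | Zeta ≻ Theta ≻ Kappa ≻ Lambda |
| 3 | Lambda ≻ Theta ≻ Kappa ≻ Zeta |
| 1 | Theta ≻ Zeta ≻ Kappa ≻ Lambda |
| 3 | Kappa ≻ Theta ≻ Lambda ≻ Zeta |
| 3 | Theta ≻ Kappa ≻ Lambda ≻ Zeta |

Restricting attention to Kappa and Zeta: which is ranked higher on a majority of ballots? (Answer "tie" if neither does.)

Ballots ranking Kappa above Zeta: 3 + 3 + 3 = 9.
Ballots ranking Zeta above Kappa: 15 − 9 = 6.
Kappa wins the head-to-head 9–6.

Kappa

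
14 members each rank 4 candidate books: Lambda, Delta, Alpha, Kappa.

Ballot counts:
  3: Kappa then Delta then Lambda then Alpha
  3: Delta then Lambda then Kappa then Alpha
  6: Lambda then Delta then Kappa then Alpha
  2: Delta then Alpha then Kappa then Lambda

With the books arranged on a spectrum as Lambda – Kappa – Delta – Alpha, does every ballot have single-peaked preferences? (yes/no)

no

Axis positions: Lambda=1, Kappa=2, Delta=3, Alpha=4.
Bloc 1 (peak Kappa at position 2): ranking walks positions 2-3-1-4, expanding outward from the peak — single-peaked.
Bloc 2: ranking walks positions 3-1-2-4; Lambda is ranked above Kappa even though Kappa lies between Lambda and the peak Delta on the axis — preferences dip and rise again. Not single-peaked.
Bloc 3: ranking walks positions 1-3-2-4; Delta is ranked above Kappa even though Kappa lies between Delta and the peak Lambda on the axis — preferences dip and rise again. Not single-peaked.
Bloc 4 (peak Delta at position 3): ranking walks positions 3-4-2-1, expanding outward from the peak — single-peaked.
Bloc 2 violates single-peakedness, so the profile is not single-peaked on this axis.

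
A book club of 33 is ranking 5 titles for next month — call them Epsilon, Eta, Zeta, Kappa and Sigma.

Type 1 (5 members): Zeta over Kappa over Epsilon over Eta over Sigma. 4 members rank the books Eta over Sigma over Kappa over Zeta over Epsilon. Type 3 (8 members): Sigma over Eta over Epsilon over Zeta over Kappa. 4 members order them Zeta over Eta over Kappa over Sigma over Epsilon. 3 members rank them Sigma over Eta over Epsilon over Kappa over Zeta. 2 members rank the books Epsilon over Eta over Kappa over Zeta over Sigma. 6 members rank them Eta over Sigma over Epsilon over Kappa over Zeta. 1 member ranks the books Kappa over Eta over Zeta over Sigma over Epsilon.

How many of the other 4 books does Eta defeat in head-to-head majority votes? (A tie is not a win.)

Eta against each rival (33 members):
Eta vs Epsilon: Eta is ranked higher on 4+8+4+3+6+1 = 26 ballots, Epsilon on 7. Eta wins 26–7.
Eta vs Zeta: Eta wins 24–9.
Eta vs Kappa: Eta, 27–6.
Eta vs Sigma: 5+4+4+2+6+1 = 22 for Eta, 11 for Sigma — Eta by 22–11.
Eta beats Epsilon, Zeta, Kappa, Sigma — 4 pairwise wins.

4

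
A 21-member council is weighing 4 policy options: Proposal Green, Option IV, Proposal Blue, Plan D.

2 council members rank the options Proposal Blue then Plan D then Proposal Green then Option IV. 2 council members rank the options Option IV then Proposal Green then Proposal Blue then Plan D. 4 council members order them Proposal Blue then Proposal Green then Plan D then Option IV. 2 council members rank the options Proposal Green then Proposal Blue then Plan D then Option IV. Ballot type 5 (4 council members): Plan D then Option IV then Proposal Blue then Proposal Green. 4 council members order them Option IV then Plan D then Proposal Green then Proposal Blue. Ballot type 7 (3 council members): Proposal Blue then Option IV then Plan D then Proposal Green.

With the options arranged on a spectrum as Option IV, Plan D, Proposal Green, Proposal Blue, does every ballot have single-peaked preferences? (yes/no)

no

Axis positions: Option IV=1, Plan D=2, Proposal Green=3, Proposal Blue=4.
Ballot type 1: ranking walks positions 4-2-3-1; Plan D is ranked above Proposal Green even though Proposal Green lies between Plan D and the peak Proposal Blue on the axis — preferences dip and rise again. Not single-peaked.
Ballot type 2: ranking walks positions 1-3-4-2; Proposal Green is ranked above Plan D even though Plan D lies between Proposal Green and the peak Option IV on the axis — preferences dip and rise again. Not single-peaked.
Ballot type 3 (peak Proposal Blue at position 4): ranking walks positions 4-3-2-1, expanding outward from the peak — single-peaked.
Ballot type 4 (peak Proposal Green at position 3): ranking walks positions 3-4-2-1, expanding outward from the peak — single-peaked.
Ballot type 5: ranking walks positions 2-1-4-3; Proposal Blue is ranked above Proposal Green even though Proposal Green lies between Proposal Blue and the peak Plan D on the axis — preferences dip and rise again. Not single-peaked.
Ballot type 6 (peak Option IV at position 1): ranking walks positions 1-2-3-4, expanding outward from the peak — single-peaked.
Ballot type 7: ranking walks positions 4-1-2-3; Option IV is ranked above Proposal Green even though Proposal Green lies between Option IV and the peak Proposal Blue on the axis — preferences dip and rise again. Not single-peaked.
Ballot type 1 violates single-peakedness, so the profile is not single-peaked on this axis.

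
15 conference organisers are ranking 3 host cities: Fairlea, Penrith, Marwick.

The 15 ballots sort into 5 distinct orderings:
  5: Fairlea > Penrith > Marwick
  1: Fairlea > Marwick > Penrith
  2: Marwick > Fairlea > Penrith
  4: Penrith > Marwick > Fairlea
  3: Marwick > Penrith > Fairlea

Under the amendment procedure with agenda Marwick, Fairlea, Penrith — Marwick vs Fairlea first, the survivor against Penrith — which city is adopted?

Penrith

Round 1: Marwick vs Fairlea — 9–6, Marwick advances.
Round 2: Marwick vs Penrith — 6–9, Penrith advances.
Penrith survives the agenda.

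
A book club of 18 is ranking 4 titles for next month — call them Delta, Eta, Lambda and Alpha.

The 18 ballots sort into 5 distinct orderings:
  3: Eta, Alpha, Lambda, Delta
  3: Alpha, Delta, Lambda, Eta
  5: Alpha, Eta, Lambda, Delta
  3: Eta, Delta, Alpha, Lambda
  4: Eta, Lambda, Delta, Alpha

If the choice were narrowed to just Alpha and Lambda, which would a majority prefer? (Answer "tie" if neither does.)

Alpha

Ballots ranking Alpha above Lambda: 3 + 3 + 5 + 3 = 14.
Ballots ranking Lambda above Alpha: 18 − 14 = 4.
Alpha wins the head-to-head 14–4.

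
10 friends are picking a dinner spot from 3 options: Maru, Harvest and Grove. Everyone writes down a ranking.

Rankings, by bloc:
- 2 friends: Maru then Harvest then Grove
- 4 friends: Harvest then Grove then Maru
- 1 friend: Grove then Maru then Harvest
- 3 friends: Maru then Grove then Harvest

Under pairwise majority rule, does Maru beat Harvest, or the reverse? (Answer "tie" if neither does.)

Maru

Ballots ranking Maru above Harvest: 2 + 1 + 3 = 6.
Ballots ranking Harvest above Maru: 10 − 6 = 4.
Maru wins the head-to-head 6–4.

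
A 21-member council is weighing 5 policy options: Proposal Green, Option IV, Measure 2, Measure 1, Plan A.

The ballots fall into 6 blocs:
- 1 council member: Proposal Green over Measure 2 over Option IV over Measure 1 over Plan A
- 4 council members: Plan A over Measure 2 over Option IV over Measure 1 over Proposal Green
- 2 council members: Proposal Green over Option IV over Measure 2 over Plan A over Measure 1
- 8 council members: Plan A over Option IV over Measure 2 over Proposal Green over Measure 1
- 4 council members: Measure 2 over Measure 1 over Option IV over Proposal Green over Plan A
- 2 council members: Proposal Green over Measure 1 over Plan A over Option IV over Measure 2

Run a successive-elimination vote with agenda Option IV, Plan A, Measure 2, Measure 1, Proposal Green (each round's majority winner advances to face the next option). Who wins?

Plan A

Round 1: Option IV vs Plan A — 7–14, Plan A advances.
Round 2: Plan A vs Measure 2 — 14–7, Plan A advances.
Round 3: Plan A vs Measure 1 — 14–7, Plan A advances.
Round 4: Plan A vs Proposal Green — 12–9, Plan A advances.
Plan A survives the agenda.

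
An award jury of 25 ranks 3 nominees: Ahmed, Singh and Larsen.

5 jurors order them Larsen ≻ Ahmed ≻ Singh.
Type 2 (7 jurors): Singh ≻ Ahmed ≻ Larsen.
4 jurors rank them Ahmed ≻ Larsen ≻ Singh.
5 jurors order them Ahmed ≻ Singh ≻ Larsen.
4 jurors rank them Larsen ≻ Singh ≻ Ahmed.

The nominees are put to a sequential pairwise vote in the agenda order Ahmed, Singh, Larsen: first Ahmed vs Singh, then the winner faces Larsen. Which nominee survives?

Round 1: Ahmed vs Singh — 14–11, Ahmed advances.
Round 2: Ahmed vs Larsen — 16–9, Ahmed advances.
The agenda winner is Ahmed.

Ahmed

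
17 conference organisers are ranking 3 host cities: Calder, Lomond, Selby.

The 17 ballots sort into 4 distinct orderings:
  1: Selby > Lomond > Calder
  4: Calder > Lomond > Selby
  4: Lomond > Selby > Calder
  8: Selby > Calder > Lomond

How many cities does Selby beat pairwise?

Selby against each rival (17 organisers):
Selby vs Calder: Selby, 13–4.
Selby vs Lomond: Selby, 9–8.
Selby beats Calder, Lomond — 2 pairwise wins.

2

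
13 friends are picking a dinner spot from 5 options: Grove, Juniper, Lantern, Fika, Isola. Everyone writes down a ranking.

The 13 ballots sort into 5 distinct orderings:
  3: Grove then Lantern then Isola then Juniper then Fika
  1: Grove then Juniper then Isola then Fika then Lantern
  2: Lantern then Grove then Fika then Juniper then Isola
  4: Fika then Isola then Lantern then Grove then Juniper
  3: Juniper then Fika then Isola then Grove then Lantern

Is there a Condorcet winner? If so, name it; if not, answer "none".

Check each pair by majority over 13 ballots:
Grove vs Juniper: 3+1+2+4 = 10 for Grove, 3 for Juniper — Grove by 10–3.
Grove vs Lantern: 7 to 6, Grove.
Grove vs Fika: Grove preferred on 3+1+2 = 6 ballots; Fika wins 7–6.
Grove vs Isola: Grove preferred on 3+1+2 = 6 ballots; Isola wins 7–6.
Juniper vs Lantern: Juniper preferred on 1+3 = 4 ballots; Lantern wins 9–4.
Juniper vs Fika: 7 to 6, Juniper.
Juniper vs Isola: 6 to 7, Isola.
Lantern vs Fika: Lantern is ranked higher on 3+2 = 5 ballots, Fika on 8. Fika wins 8–5.
Lantern vs Isola: 5 to 8, Isola.
Fika vs Isola: Fika preferred on 2+4+3 = 9 ballots; Fika wins 9–4.
Every restaurant loses at least once (Grove loses to Fika; Juniper loses to Grove; Lantern loses to Grove; Fika loses to Juniper; Isola loses to Fika). The majority relation contains the cycle Grove > Juniper > Fika > Grove, so there is no Condorcet winner.

none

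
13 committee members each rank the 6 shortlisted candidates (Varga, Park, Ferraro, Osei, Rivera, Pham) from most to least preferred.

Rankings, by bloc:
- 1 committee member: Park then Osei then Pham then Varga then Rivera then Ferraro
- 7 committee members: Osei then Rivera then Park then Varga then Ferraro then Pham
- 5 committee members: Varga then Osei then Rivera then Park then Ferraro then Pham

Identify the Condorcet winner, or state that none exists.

Osei

Head-to-head results (13 committee members):
Varga–Park: Park 8–5.
Varga–Ferraro: Varga 13–0.
Varga–Osei: Osei 8–5.
Varga–Rivera: Rivera 7–6.
Varga–Pham: Varga 12–1.
Park–Ferraro: Park 13–0.
Park vs Osei: Osei, 12–1.
Park vs Rivera: Rivera wins 12–1.
Park vs Pham: Park wins 13–0.
Ferraro–Osei: Osei 13–0.
Ferraro vs Rivera: Rivera, 13–0.
Ferraro–Pham: Ferraro 12–1.
Osei–Rivera: Osei 13–0.
Osei–Pham: Osei 13–0.
Rivera vs Pham: Rivera, 12–1.
Osei defeats every rival head-to-head and is the Condorcet winner.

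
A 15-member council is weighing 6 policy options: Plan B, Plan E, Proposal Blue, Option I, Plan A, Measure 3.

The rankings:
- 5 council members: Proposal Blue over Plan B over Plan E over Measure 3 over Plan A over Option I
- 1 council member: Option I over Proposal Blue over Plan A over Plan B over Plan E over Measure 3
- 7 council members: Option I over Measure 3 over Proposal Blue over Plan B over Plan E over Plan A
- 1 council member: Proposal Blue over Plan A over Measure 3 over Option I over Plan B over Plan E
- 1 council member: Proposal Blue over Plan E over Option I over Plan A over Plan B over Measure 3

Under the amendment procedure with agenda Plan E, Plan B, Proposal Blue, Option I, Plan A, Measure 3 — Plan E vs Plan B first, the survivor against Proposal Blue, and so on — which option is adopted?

Round 1: Plan E vs Plan B — 1–14, Plan B advances.
Round 2: Plan B vs Proposal Blue — 0–15, Proposal Blue advances.
Round 3: Proposal Blue vs Option I — 7–8, Option I advances.
Round 4: Option I vs Plan A — 9–6, Option I advances.
Round 5: Option I vs Measure 3 — 9–6, Option I advances.
Option I survives the agenda.

Option I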